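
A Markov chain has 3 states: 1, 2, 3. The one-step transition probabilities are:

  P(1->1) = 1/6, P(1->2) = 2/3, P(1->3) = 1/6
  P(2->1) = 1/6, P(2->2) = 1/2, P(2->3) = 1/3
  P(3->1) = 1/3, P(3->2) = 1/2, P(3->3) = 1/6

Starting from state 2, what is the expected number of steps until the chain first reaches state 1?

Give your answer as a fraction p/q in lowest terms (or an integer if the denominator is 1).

Let h_i = expected steps to first reach 1 from state i.
Boundary: h_1 = 0.
First-step equations for the other states:
  h_2 = 1 + 1/6*h_1 + 1/2*h_2 + 1/3*h_3
  h_3 = 1 + 1/3*h_1 + 1/2*h_2 + 1/6*h_3

Substituting h_1 = 0 and rearranging gives the linear system (I - Q) h = 1:
  [1/2, -1/3] . (h_2, h_3) = 1
  [-1/2, 5/6] . (h_2, h_3) = 1

Solving yields:
  h_2 = 14/3
  h_3 = 4

Starting state is 2, so the expected hitting time is h_2 = 14/3.

Answer: 14/3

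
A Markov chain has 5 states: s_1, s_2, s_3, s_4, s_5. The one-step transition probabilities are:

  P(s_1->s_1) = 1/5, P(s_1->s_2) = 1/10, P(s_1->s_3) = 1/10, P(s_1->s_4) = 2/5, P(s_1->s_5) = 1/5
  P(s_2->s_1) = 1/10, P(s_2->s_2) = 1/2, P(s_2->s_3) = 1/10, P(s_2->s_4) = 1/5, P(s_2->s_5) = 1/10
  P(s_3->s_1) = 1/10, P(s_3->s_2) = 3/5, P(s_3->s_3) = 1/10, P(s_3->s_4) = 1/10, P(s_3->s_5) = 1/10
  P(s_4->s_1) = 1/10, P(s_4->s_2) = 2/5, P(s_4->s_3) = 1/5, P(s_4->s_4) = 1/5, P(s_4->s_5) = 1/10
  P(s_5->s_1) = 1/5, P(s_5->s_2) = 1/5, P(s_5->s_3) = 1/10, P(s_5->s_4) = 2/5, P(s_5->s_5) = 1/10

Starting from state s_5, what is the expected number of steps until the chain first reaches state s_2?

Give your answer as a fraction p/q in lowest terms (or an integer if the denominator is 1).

Answer: 12300/3647

Derivation:
Let h_i = expected steps to first reach s_2 from state i.
Boundary: h_s_2 = 0.
First-step equations for the other states:
  h_s_1 = 1 + 1/5*h_s_1 + 1/10*h_s_2 + 1/10*h_s_3 + 2/5*h_s_4 + 1/5*h_s_5
  h_s_3 = 1 + 1/10*h_s_1 + 3/5*h_s_2 + 1/10*h_s_3 + 1/10*h_s_4 + 1/10*h_s_5
  h_s_4 = 1 + 1/10*h_s_1 + 2/5*h_s_2 + 1/5*h_s_3 + 1/5*h_s_4 + 1/10*h_s_5
  h_s_5 = 1 + 1/5*h_s_1 + 1/5*h_s_2 + 1/10*h_s_3 + 2/5*h_s_4 + 1/10*h_s_5

Substituting h_s_2 = 0 and rearranging gives the linear system (I - Q) h = 1:
  [4/5, -1/10, -2/5, -1/5] . (h_s_1, h_s_3, h_s_4, h_s_5) = 1
  [-1/10, 9/10, -1/10, -1/10] . (h_s_1, h_s_3, h_s_4, h_s_5) = 1
  [-1/10, -1/5, 4/5, -1/10] . (h_s_1, h_s_3, h_s_4, h_s_5) = 1
  [-1/5, -1/10, -2/5, 9/10] . (h_s_1, h_s_3, h_s_4, h_s_5) = 1

Solving yields:
  h_s_1 = 13530/3647
  h_s_3 = 8010/3647
  h_s_4 = 9790/3647
  h_s_5 = 12300/3647

Starting state is s_5, so the expected hitting time is h_s_5 = 12300/3647.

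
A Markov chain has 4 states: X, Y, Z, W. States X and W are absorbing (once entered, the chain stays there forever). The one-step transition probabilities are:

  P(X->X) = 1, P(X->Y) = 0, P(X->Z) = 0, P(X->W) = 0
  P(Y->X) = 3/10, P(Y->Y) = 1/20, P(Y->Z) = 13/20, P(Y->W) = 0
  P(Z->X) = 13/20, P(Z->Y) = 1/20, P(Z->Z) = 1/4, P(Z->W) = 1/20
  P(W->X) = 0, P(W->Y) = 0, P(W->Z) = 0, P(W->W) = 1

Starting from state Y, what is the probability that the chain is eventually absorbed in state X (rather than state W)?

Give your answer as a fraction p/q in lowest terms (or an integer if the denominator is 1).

Answer: 259/272

Derivation:
Let a_i = P(absorbed in X | start in state i).
Boundary conditions: a_X = 1, a_W = 0.
For each transient state i, a_i = sum_j P(i->j) * a_j:
  a_Y = 3/10*a_X + 1/20*a_Y + 13/20*a_Z + 0*a_W
  a_Z = 13/20*a_X + 1/20*a_Y + 1/4*a_Z + 1/20*a_W

Substituting a_X = 1 and a_W = 0, rearrange to (I - Q) a = r where r[i] = P(i -> X):
  [19/20, -13/20] . (a_Y, a_Z) = 3/10
  [-1/20, 3/4] . (a_Y, a_Z) = 13/20

Solving yields:
  a_Y = 259/272
  a_Z = 253/272

Starting state is Y, so the absorption probability is a_Y = 259/272.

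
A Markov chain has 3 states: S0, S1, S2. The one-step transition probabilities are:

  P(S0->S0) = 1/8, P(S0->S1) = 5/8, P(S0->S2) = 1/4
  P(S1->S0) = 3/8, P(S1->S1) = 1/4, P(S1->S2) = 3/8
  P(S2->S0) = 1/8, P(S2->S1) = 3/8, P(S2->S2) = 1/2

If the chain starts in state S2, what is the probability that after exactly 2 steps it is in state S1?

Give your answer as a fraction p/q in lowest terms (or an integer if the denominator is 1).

Answer: 23/64

Derivation:
Computing P^2 by repeated multiplication:
P^1 =
  S0: [1/8, 5/8, 1/4]
  S1: [3/8, 1/4, 3/8]
  S2: [1/8, 3/8, 1/2]
P^2 =
  S0: [9/32, 21/64, 25/64]
  S1: [3/16, 7/16, 3/8]
  S2: [7/32, 23/64, 27/64]

(P^2)[S2 -> S1] = 23/64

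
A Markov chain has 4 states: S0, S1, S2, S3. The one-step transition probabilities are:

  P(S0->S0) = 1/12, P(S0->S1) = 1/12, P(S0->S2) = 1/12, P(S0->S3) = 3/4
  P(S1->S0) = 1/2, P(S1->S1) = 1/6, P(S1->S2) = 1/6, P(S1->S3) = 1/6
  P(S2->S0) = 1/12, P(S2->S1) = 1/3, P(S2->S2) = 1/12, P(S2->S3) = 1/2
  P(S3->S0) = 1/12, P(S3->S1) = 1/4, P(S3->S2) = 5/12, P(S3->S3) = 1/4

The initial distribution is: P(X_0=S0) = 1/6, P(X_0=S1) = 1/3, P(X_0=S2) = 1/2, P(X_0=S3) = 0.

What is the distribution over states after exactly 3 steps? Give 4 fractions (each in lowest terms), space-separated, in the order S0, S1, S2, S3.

Propagating the distribution step by step (d_{t+1} = d_t * P):
d_0 = (S0=1/6, S1=1/3, S2=1/2, S3=0)
  d_1[S0] = 1/6*1/12 + 1/3*1/2 + 1/2*1/12 + 0*1/12 = 2/9
  d_1[S1] = 1/6*1/12 + 1/3*1/6 + 1/2*1/3 + 0*1/4 = 17/72
  d_1[S2] = 1/6*1/12 + 1/3*1/6 + 1/2*1/12 + 0*5/12 = 1/9
  d_1[S3] = 1/6*3/4 + 1/3*1/6 + 1/2*1/2 + 0*1/4 = 31/72
d_1 = (S0=2/9, S1=17/72, S2=1/9, S3=31/72)
  d_2[S0] = 2/9*1/12 + 17/72*1/2 + 1/9*1/12 + 31/72*1/12 = 157/864
  d_2[S1] = 2/9*1/12 + 17/72*1/6 + 1/9*1/3 + 31/72*1/4 = 175/864
  d_2[S2] = 2/9*1/12 + 17/72*1/6 + 1/9*1/12 + 31/72*5/12 = 71/288
  d_2[S3] = 2/9*3/4 + 17/72*1/6 + 1/9*1/2 + 31/72*1/4 = 319/864
d_2 = (S0=157/864, S1=175/864, S2=71/288, S3=319/864)
  d_3[S0] = 157/864*1/12 + 175/864*1/2 + 71/288*1/12 + 319/864*1/12 = 1739/10368
  d_3[S1] = 157/864*1/12 + 175/864*1/6 + 71/288*1/3 + 319/864*1/4 = 193/864
  d_3[S2] = 157/864*1/12 + 175/864*1/6 + 71/288*1/12 + 319/864*5/12 = 2315/10368
  d_3[S3] = 157/864*3/4 + 175/864*1/6 + 71/288*1/2 + 319/864*1/4 = 1999/5184
d_3 = (S0=1739/10368, S1=193/864, S2=2315/10368, S3=1999/5184)

Answer: 1739/10368 193/864 2315/10368 1999/5184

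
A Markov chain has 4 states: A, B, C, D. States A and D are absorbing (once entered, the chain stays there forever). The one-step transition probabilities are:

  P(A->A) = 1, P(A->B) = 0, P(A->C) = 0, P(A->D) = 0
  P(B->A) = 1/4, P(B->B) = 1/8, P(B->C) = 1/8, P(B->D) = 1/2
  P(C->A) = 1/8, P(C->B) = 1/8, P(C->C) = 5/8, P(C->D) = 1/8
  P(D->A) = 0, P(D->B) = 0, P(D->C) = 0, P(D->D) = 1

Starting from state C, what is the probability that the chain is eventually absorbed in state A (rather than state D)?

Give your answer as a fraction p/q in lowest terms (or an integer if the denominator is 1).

Let a_i = P(absorbed in A | start in state i).
Boundary conditions: a_A = 1, a_D = 0.
For each transient state i, a_i = sum_j P(i->j) * a_j:
  a_B = 1/4*a_A + 1/8*a_B + 1/8*a_C + 1/2*a_D
  a_C = 1/8*a_A + 1/8*a_B + 5/8*a_C + 1/8*a_D

Substituting a_A = 1 and a_D = 0, rearrange to (I - Q) a = r where r[i] = P(i -> A):
  [7/8, -1/8] . (a_B, a_C) = 1/4
  [-1/8, 3/8] . (a_B, a_C) = 1/8

Solving yields:
  a_B = 7/20
  a_C = 9/20

Starting state is C, so the absorption probability is a_C = 9/20.

Answer: 9/20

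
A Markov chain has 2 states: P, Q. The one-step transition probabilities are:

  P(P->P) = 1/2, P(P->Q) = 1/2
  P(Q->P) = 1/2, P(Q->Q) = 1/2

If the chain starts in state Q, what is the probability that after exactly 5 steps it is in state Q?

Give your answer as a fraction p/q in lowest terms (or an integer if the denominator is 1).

Computing P^5 by repeated multiplication:
P^1 =
  P: [1/2, 1/2]
  Q: [1/2, 1/2]
P^2 =
  P: [1/2, 1/2]
  Q: [1/2, 1/2]
P^3 =
  P: [1/2, 1/2]
  Q: [1/2, 1/2]
P^4 =
  P: [1/2, 1/2]
  Q: [1/2, 1/2]
P^5 =
  P: [1/2, 1/2]
  Q: [1/2, 1/2]

(P^5)[Q -> Q] = 1/2

Answer: 1/2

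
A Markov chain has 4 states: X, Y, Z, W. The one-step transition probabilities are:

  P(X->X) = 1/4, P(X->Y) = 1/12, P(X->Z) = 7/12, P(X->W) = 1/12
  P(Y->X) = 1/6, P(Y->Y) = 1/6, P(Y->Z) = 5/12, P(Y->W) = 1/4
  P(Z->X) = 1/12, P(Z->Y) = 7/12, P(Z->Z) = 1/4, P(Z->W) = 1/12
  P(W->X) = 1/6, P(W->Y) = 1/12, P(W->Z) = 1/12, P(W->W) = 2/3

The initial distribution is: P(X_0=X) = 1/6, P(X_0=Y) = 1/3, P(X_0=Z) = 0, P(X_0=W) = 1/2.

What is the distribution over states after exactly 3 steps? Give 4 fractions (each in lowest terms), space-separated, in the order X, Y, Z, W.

Propagating the distribution step by step (d_{t+1} = d_t * P):
d_0 = (X=1/6, Y=1/3, Z=0, W=1/2)
  d_1[X] = 1/6*1/4 + 1/3*1/6 + 0*1/12 + 1/2*1/6 = 13/72
  d_1[Y] = 1/6*1/12 + 1/3*1/6 + 0*7/12 + 1/2*1/12 = 1/9
  d_1[Z] = 1/6*7/12 + 1/3*5/12 + 0*1/4 + 1/2*1/12 = 5/18
  d_1[W] = 1/6*1/12 + 1/3*1/4 + 0*1/12 + 1/2*2/3 = 31/72
d_1 = (X=13/72, Y=1/9, Z=5/18, W=31/72)
  d_2[X] = 13/72*1/4 + 1/9*1/6 + 5/18*1/12 + 31/72*1/6 = 137/864
  d_2[Y] = 13/72*1/12 + 1/9*1/6 + 5/18*7/12 + 31/72*1/12 = 25/108
  d_2[Z] = 13/72*7/12 + 1/9*5/12 + 5/18*1/4 + 31/72*1/12 = 37/144
  d_2[W] = 13/72*1/12 + 1/9*1/4 + 5/18*1/12 + 31/72*2/3 = 305/864
d_2 = (X=137/864, Y=25/108, Z=37/144, W=305/864)
  d_3[X] = 137/864*1/4 + 25/108*1/6 + 37/144*1/12 + 305/864*1/6 = 1643/10368
  d_3[Y] = 137/864*1/12 + 25/108*1/6 + 37/144*7/12 + 305/864*1/12 = 599/2592
  d_3[Z] = 137/864*7/12 + 25/108*5/12 + 37/144*1/4 + 305/864*1/12 = 1465/5184
  d_3[W] = 137/864*1/12 + 25/108*1/4 + 37/144*1/12 + 305/864*2/3 = 1133/3456
d_3 = (X=1643/10368, Y=599/2592, Z=1465/5184, W=1133/3456)

Answer: 1643/10368 599/2592 1465/5184 1133/3456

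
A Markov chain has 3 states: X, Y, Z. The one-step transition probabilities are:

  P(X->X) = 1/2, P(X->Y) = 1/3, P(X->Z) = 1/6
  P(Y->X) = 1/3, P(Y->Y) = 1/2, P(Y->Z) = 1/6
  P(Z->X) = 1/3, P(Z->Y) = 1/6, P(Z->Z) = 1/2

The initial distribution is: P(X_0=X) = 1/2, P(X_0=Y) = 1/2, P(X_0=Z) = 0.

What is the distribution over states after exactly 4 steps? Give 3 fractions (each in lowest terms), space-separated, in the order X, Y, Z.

Answer: 1037/2592 305/864 20/81

Derivation:
Propagating the distribution step by step (d_{t+1} = d_t * P):
d_0 = (X=1/2, Y=1/2, Z=0)
  d_1[X] = 1/2*1/2 + 1/2*1/3 + 0*1/3 = 5/12
  d_1[Y] = 1/2*1/3 + 1/2*1/2 + 0*1/6 = 5/12
  d_1[Z] = 1/2*1/6 + 1/2*1/6 + 0*1/2 = 1/6
d_1 = (X=5/12, Y=5/12, Z=1/6)
  d_2[X] = 5/12*1/2 + 5/12*1/3 + 1/6*1/3 = 29/72
  d_2[Y] = 5/12*1/3 + 5/12*1/2 + 1/6*1/6 = 3/8
  d_2[Z] = 5/12*1/6 + 5/12*1/6 + 1/6*1/2 = 2/9
d_2 = (X=29/72, Y=3/8, Z=2/9)
  d_3[X] = 29/72*1/2 + 3/8*1/3 + 2/9*1/3 = 173/432
  d_3[Y] = 29/72*1/3 + 3/8*1/2 + 2/9*1/6 = 155/432
  d_3[Z] = 29/72*1/6 + 3/8*1/6 + 2/9*1/2 = 13/54
d_3 = (X=173/432, Y=155/432, Z=13/54)
  d_4[X] = 173/432*1/2 + 155/432*1/3 + 13/54*1/3 = 1037/2592
  d_4[Y] = 173/432*1/3 + 155/432*1/2 + 13/54*1/6 = 305/864
  d_4[Z] = 173/432*1/6 + 155/432*1/6 + 13/54*1/2 = 20/81
d_4 = (X=1037/2592, Y=305/864, Z=20/81)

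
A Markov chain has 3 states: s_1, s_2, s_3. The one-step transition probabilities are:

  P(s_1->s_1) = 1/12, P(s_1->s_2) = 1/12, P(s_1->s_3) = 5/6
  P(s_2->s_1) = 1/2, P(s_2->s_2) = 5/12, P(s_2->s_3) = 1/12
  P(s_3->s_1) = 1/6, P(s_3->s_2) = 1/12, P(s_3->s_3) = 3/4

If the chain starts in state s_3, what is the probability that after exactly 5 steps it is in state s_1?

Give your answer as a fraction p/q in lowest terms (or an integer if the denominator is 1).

Answer: 23875/124416

Derivation:
Computing P^5 by repeated multiplication:
P^1 =
  s_1: [1/12, 1/12, 5/6]
  s_2: [1/2, 5/12, 1/12]
  s_3: [1/6, 1/12, 3/4]
P^2 =
  s_1: [3/16, 1/9, 101/144]
  s_2: [19/72, 2/9, 37/72]
  s_3: [13/72, 1/9, 17/24]
P^3 =
  s_1: [325/1728, 13/108, 1195/1728]
  s_2: [7/32, 17/108, 539/864]
  s_3: [163/864, 13/108, 199/288]
P^4 =
  s_1: [1321/6912, 10/81, 14213/20736]
  s_2: [2083/10368, 11/81, 6877/10368]
  s_3: [1981/10368, 10/81, 2369/3456]
P^5 =
  s_1: [47749/248832, 121/972, 170107/248832]
  s_2: [8095/41472, 125/972, 84131/124416]
  s_3: [23875/124416, 121/972, 28351/41472]

(P^5)[s_3 -> s_1] = 23875/124416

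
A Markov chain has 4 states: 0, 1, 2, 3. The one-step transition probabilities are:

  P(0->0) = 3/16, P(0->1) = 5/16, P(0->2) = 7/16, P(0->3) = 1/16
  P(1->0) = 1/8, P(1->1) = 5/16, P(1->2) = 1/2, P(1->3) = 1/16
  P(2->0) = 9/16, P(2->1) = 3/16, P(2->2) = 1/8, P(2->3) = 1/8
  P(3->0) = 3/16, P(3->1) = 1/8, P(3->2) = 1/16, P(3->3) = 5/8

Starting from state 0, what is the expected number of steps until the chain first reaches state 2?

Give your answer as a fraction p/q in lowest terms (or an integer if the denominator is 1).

Answer: 112/45

Derivation:
Let h_i = expected steps to first reach 2 from state i.
Boundary: h_2 = 0.
First-step equations for the other states:
  h_0 = 1 + 3/16*h_0 + 5/16*h_1 + 7/16*h_2 + 1/16*h_3
  h_1 = 1 + 1/8*h_0 + 5/16*h_1 + 1/2*h_2 + 1/16*h_3
  h_3 = 1 + 3/16*h_0 + 1/8*h_1 + 1/16*h_2 + 5/8*h_3

Substituting h_2 = 0 and rearranging gives the linear system (I - Q) h = 1:
  [13/16, -5/16, -1/16] . (h_0, h_1, h_3) = 1
  [-1/8, 11/16, -1/16] . (h_0, h_1, h_3) = 1
  [-3/16, -1/8, 3/8] . (h_0, h_1, h_3) = 1

Solving yields:
  h_0 = 112/45
  h_1 = 7/3
  h_3 = 211/45

Starting state is 0, so the expected hitting time is h_0 = 112/45.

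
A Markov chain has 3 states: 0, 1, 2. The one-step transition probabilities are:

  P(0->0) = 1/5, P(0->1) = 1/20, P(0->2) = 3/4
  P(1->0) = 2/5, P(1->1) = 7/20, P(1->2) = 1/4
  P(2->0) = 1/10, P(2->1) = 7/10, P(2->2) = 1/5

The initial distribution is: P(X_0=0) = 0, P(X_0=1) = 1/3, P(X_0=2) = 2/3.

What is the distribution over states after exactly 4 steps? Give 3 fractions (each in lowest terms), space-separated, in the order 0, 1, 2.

Propagating the distribution step by step (d_{t+1} = d_t * P):
d_0 = (0=0, 1=1/3, 2=2/3)
  d_1[0] = 0*1/5 + 1/3*2/5 + 2/3*1/10 = 1/5
  d_1[1] = 0*1/20 + 1/3*7/20 + 2/3*7/10 = 7/12
  d_1[2] = 0*3/4 + 1/3*1/4 + 2/3*1/5 = 13/60
d_1 = (0=1/5, 1=7/12, 2=13/60)
  d_2[0] = 1/5*1/5 + 7/12*2/5 + 13/60*1/10 = 59/200
  d_2[1] = 1/5*1/20 + 7/12*7/20 + 13/60*7/10 = 439/1200
  d_2[2] = 1/5*3/4 + 7/12*1/4 + 13/60*1/5 = 407/1200
d_2 = (0=59/200, 1=439/1200, 2=407/1200)
  d_3[0] = 59/200*1/5 + 439/1200*2/5 + 407/1200*1/10 = 957/4000
  d_3[1] = 59/200*1/20 + 439/1200*7/20 + 407/1200*7/10 = 73/192
  d_3[2] = 59/200*3/4 + 439/1200*1/4 + 407/1200*1/5 = 9133/24000
d_3 = (0=957/4000, 1=73/192, 2=9133/24000)
  d_4[0] = 957/4000*1/5 + 73/192*2/5 + 9133/24000*1/10 = 19039/80000
  d_4[1] = 957/4000*1/20 + 73/192*7/20 + 9133/24000*7/10 = 197479/480000
  d_4[2] = 957/4000*3/4 + 73/192*1/4 + 9133/24000*1/5 = 168287/480000
d_4 = (0=19039/80000, 1=197479/480000, 2=168287/480000)

Answer: 19039/80000 197479/480000 168287/480000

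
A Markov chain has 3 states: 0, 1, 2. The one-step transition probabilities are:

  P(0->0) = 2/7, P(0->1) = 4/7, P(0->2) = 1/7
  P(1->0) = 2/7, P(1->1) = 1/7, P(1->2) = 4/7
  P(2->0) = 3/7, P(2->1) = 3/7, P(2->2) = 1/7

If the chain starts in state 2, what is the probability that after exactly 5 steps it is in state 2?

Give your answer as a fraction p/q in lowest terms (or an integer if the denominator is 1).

Answer: 5074/16807

Derivation:
Computing P^5 by repeated multiplication:
P^1 =
  0: [2/7, 4/7, 1/7]
  1: [2/7, 1/7, 4/7]
  2: [3/7, 3/7, 1/7]
P^2 =
  0: [15/49, 15/49, 19/49]
  1: [18/49, 3/7, 10/49]
  2: [15/49, 18/49, 16/49]
P^3 =
  0: [117/343, 132/343, 94/343]
  1: [108/343, 123/343, 16/49]
  2: [114/343, 18/49, 103/343]
P^4 =
  0: [780/2401, 18/49, 739/2401]
  1: [114/343, 891/2401, 712/2401]
  2: [789/2401, 891/2401, 103/343]
P^5 =
  0: [5541/16807, 6219/16807, 103/343]
  1: [5514/16807, 6219/16807, 5074/16807]
  2: [789/2401, 6210/16807, 5074/16807]

(P^5)[2 -> 2] = 5074/16807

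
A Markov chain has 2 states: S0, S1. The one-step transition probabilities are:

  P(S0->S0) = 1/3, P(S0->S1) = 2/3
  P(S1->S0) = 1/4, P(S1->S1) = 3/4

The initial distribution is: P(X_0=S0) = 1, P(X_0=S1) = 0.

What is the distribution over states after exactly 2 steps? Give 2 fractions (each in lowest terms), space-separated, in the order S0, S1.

Propagating the distribution step by step (d_{t+1} = d_t * P):
d_0 = (S0=1, S1=0)
  d_1[S0] = 1*1/3 + 0*1/4 = 1/3
  d_1[S1] = 1*2/3 + 0*3/4 = 2/3
d_1 = (S0=1/3, S1=2/3)
  d_2[S0] = 1/3*1/3 + 2/3*1/4 = 5/18
  d_2[S1] = 1/3*2/3 + 2/3*3/4 = 13/18
d_2 = (S0=5/18, S1=13/18)

Answer: 5/18 13/18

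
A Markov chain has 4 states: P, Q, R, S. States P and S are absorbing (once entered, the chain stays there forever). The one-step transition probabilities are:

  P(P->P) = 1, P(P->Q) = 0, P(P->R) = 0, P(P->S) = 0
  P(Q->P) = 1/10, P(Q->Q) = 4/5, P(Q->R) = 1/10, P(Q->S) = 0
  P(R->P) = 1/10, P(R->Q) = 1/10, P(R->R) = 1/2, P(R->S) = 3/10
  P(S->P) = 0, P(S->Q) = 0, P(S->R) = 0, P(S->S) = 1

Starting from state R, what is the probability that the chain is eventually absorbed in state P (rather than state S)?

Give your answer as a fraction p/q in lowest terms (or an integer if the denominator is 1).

Answer: 1/3

Derivation:
Let a_i = P(absorbed in P | start in state i).
Boundary conditions: a_P = 1, a_S = 0.
For each transient state i, a_i = sum_j P(i->j) * a_j:
  a_Q = 1/10*a_P + 4/5*a_Q + 1/10*a_R + 0*a_S
  a_R = 1/10*a_P + 1/10*a_Q + 1/2*a_R + 3/10*a_S

Substituting a_P = 1 and a_S = 0, rearrange to (I - Q) a = r where r[i] = P(i -> P):
  [1/5, -1/10] . (a_Q, a_R) = 1/10
  [-1/10, 1/2] . (a_Q, a_R) = 1/10

Solving yields:
  a_Q = 2/3
  a_R = 1/3

Starting state is R, so the absorption probability is a_R = 1/3.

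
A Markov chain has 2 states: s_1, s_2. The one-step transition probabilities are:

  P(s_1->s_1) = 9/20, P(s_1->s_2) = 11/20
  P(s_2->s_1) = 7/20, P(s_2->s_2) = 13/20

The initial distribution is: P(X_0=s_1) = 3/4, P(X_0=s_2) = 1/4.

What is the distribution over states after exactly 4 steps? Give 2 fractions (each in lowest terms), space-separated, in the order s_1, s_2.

Answer: 15557/40000 24443/40000

Derivation:
Propagating the distribution step by step (d_{t+1} = d_t * P):
d_0 = (s_1=3/4, s_2=1/4)
  d_1[s_1] = 3/4*9/20 + 1/4*7/20 = 17/40
  d_1[s_2] = 3/4*11/20 + 1/4*13/20 = 23/40
d_1 = (s_1=17/40, s_2=23/40)
  d_2[s_1] = 17/40*9/20 + 23/40*7/20 = 157/400
  d_2[s_2] = 17/40*11/20 + 23/40*13/20 = 243/400
d_2 = (s_1=157/400, s_2=243/400)
  d_3[s_1] = 157/400*9/20 + 243/400*7/20 = 1557/4000
  d_3[s_2] = 157/400*11/20 + 243/400*13/20 = 2443/4000
d_3 = (s_1=1557/4000, s_2=2443/4000)
  d_4[s_1] = 1557/4000*9/20 + 2443/4000*7/20 = 15557/40000
  d_4[s_2] = 1557/4000*11/20 + 2443/4000*13/20 = 24443/40000
d_4 = (s_1=15557/40000, s_2=24443/40000)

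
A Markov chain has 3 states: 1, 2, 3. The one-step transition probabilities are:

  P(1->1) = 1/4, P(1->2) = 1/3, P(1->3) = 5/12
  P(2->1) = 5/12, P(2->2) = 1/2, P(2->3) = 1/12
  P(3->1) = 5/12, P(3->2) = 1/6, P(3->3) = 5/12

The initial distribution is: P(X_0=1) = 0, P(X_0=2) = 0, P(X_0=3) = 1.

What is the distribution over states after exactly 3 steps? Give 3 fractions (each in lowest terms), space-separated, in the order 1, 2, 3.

Propagating the distribution step by step (d_{t+1} = d_t * P):
d_0 = (1=0, 2=0, 3=1)
  d_1[1] = 0*1/4 + 0*5/12 + 1*5/12 = 5/12
  d_1[2] = 0*1/3 + 0*1/2 + 1*1/6 = 1/6
  d_1[3] = 0*5/12 + 0*1/12 + 1*5/12 = 5/12
d_1 = (1=5/12, 2=1/6, 3=5/12)
  d_2[1] = 5/12*1/4 + 1/6*5/12 + 5/12*5/12 = 25/72
  d_2[2] = 5/12*1/3 + 1/6*1/2 + 5/12*1/6 = 7/24
  d_2[3] = 5/12*5/12 + 1/6*1/12 + 5/12*5/12 = 13/36
d_2 = (1=25/72, 2=7/24, 3=13/36)
  d_3[1] = 25/72*1/4 + 7/24*5/12 + 13/36*5/12 = 155/432
  d_3[2] = 25/72*1/3 + 7/24*1/2 + 13/36*1/6 = 139/432
  d_3[3] = 25/72*5/12 + 7/24*1/12 + 13/36*5/12 = 23/72
d_3 = (1=155/432, 2=139/432, 3=23/72)

Answer: 155/432 139/432 23/72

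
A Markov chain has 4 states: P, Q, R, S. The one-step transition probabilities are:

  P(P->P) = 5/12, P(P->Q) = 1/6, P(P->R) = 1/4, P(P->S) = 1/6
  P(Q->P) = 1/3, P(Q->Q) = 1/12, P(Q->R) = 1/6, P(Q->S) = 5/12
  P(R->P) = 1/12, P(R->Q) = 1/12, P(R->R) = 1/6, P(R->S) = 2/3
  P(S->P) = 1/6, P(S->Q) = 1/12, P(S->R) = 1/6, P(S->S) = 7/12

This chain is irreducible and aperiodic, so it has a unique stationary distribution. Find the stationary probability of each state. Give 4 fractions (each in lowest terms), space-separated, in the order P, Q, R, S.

Answer: 24/107 131/1284 119/642 209/428

Derivation:
The stationary distribution satisfies pi = pi * P, i.e.:
  pi_P = 5/12*pi_P + 1/3*pi_Q + 1/12*pi_R + 1/6*pi_S
  pi_Q = 1/6*pi_P + 1/12*pi_Q + 1/12*pi_R + 1/12*pi_S
  pi_R = 1/4*pi_P + 1/6*pi_Q + 1/6*pi_R + 1/6*pi_S
  pi_S = 1/6*pi_P + 5/12*pi_Q + 2/3*pi_R + 7/12*pi_S
with normalization: pi_P + pi_Q + pi_R + pi_S = 1.

Using the first 3 balance equations plus normalization, the linear system A*pi = b is:
  [-7/12, 1/3, 1/12, 1/6] . pi = 0
  [1/6, -11/12, 1/12, 1/12] . pi = 0
  [1/4, 1/6, -5/6, 1/6] . pi = 0
  [1, 1, 1, 1] . pi = 1

Solving yields:
  pi_P = 24/107
  pi_Q = 131/1284
  pi_R = 119/642
  pi_S = 209/428

Verification (pi * P):
  24/107*5/12 + 131/1284*1/3 + 119/642*1/12 + 209/428*1/6 = 24/107 = pi_P  (ok)
  24/107*1/6 + 131/1284*1/12 + 119/642*1/12 + 209/428*1/12 = 131/1284 = pi_Q  (ok)
  24/107*1/4 + 131/1284*1/6 + 119/642*1/6 + 209/428*1/6 = 119/642 = pi_R  (ok)
  24/107*1/6 + 131/1284*5/12 + 119/642*2/3 + 209/428*7/12 = 209/428 = pi_S  (ok)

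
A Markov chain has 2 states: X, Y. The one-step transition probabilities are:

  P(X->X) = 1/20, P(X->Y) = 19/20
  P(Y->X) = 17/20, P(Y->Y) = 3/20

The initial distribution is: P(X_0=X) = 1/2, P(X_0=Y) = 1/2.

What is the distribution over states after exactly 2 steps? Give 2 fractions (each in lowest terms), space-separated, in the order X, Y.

Answer: 49/100 51/100

Derivation:
Propagating the distribution step by step (d_{t+1} = d_t * P):
d_0 = (X=1/2, Y=1/2)
  d_1[X] = 1/2*1/20 + 1/2*17/20 = 9/20
  d_1[Y] = 1/2*19/20 + 1/2*3/20 = 11/20
d_1 = (X=9/20, Y=11/20)
  d_2[X] = 9/20*1/20 + 11/20*17/20 = 49/100
  d_2[Y] = 9/20*19/20 + 11/20*3/20 = 51/100
d_2 = (X=49/100, Y=51/100)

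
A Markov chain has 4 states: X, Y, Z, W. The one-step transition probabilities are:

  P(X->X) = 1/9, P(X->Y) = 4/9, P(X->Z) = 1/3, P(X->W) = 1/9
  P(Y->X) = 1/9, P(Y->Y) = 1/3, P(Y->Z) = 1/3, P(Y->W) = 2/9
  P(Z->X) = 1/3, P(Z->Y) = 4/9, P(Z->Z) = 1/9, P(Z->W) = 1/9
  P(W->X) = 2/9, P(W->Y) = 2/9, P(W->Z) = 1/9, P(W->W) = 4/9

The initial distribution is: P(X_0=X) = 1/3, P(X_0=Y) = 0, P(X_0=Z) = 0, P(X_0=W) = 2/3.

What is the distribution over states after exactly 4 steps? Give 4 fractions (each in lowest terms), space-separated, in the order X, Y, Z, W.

Answer: 1232/6561 2320/6561 4541/19683 4486/19683

Derivation:
Propagating the distribution step by step (d_{t+1} = d_t * P):
d_0 = (X=1/3, Y=0, Z=0, W=2/3)
  d_1[X] = 1/3*1/9 + 0*1/9 + 0*1/3 + 2/3*2/9 = 5/27
  d_1[Y] = 1/3*4/9 + 0*1/3 + 0*4/9 + 2/3*2/9 = 8/27
  d_1[Z] = 1/3*1/3 + 0*1/3 + 0*1/9 + 2/3*1/9 = 5/27
  d_1[W] = 1/3*1/9 + 0*2/9 + 0*1/9 + 2/3*4/9 = 1/3
d_1 = (X=5/27, Y=8/27, Z=5/27, W=1/3)
  d_2[X] = 5/27*1/9 + 8/27*1/9 + 5/27*1/3 + 1/3*2/9 = 46/243
  d_2[Y] = 5/27*4/9 + 8/27*1/3 + 5/27*4/9 + 1/3*2/9 = 82/243
  d_2[Z] = 5/27*1/3 + 8/27*1/3 + 5/27*1/9 + 1/3*1/9 = 53/243
  d_2[W] = 5/27*1/9 + 8/27*2/9 + 5/27*1/9 + 1/3*4/9 = 62/243
d_2 = (X=46/243, Y=82/243, Z=53/243, W=62/243)
  d_3[X] = 46/243*1/9 + 82/243*1/9 + 53/243*1/3 + 62/243*2/9 = 137/729
  d_3[Y] = 46/243*4/9 + 82/243*1/3 + 53/243*4/9 + 62/243*2/9 = 766/2187
  d_3[Z] = 46/243*1/3 + 82/243*1/3 + 53/243*1/9 + 62/243*1/9 = 499/2187
  d_3[W] = 46/243*1/9 + 82/243*2/9 + 53/243*1/9 + 62/243*4/9 = 511/2187
d_3 = (X=137/729, Y=766/2187, Z=499/2187, W=511/2187)
  d_4[X] = 137/729*1/9 + 766/2187*1/9 + 499/2187*1/3 + 511/2187*2/9 = 1232/6561
  d_4[Y] = 137/729*4/9 + 766/2187*1/3 + 499/2187*4/9 + 511/2187*2/9 = 2320/6561
  d_4[Z] = 137/729*1/3 + 766/2187*1/3 + 499/2187*1/9 + 511/2187*1/9 = 4541/19683
  d_4[W] = 137/729*1/9 + 766/2187*2/9 + 499/2187*1/9 + 511/2187*4/9 = 4486/19683
d_4 = (X=1232/6561, Y=2320/6561, Z=4541/19683, W=4486/19683)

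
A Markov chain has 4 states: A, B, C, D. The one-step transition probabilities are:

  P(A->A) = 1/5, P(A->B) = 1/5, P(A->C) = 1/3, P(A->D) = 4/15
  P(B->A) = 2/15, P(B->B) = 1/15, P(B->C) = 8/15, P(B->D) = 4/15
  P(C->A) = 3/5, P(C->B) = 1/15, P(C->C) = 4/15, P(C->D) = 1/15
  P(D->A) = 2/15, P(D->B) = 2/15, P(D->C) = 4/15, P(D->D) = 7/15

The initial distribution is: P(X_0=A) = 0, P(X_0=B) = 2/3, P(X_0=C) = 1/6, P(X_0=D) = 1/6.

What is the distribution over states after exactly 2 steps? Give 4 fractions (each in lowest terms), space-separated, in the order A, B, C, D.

Answer: 479/1350 76/675 407/1350 52/225

Derivation:
Propagating the distribution step by step (d_{t+1} = d_t * P):
d_0 = (A=0, B=2/3, C=1/6, D=1/6)
  d_1[A] = 0*1/5 + 2/3*2/15 + 1/6*3/5 + 1/6*2/15 = 19/90
  d_1[B] = 0*1/5 + 2/3*1/15 + 1/6*1/15 + 1/6*2/15 = 7/90
  d_1[C] = 0*1/3 + 2/3*8/15 + 1/6*4/15 + 1/6*4/15 = 4/9
  d_1[D] = 0*4/15 + 2/3*4/15 + 1/6*1/15 + 1/6*7/15 = 4/15
d_1 = (A=19/90, B=7/90, C=4/9, D=4/15)
  d_2[A] = 19/90*1/5 + 7/90*2/15 + 4/9*3/5 + 4/15*2/15 = 479/1350
  d_2[B] = 19/90*1/5 + 7/90*1/15 + 4/9*1/15 + 4/15*2/15 = 76/675
  d_2[C] = 19/90*1/3 + 7/90*8/15 + 4/9*4/15 + 4/15*4/15 = 407/1350
  d_2[D] = 19/90*4/15 + 7/90*4/15 + 4/9*1/15 + 4/15*7/15 = 52/225
d_2 = (A=479/1350, B=76/675, C=407/1350, D=52/225)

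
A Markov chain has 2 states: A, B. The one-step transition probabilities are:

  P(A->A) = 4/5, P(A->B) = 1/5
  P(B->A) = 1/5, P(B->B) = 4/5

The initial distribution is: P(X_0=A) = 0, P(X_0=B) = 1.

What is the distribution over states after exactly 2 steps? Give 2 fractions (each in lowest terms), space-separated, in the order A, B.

Answer: 8/25 17/25

Derivation:
Propagating the distribution step by step (d_{t+1} = d_t * P):
d_0 = (A=0, B=1)
  d_1[A] = 0*4/5 + 1*1/5 = 1/5
  d_1[B] = 0*1/5 + 1*4/5 = 4/5
d_1 = (A=1/5, B=4/5)
  d_2[A] = 1/5*4/5 + 4/5*1/5 = 8/25
  d_2[B] = 1/5*1/5 + 4/5*4/5 = 17/25
d_2 = (A=8/25, B=17/25)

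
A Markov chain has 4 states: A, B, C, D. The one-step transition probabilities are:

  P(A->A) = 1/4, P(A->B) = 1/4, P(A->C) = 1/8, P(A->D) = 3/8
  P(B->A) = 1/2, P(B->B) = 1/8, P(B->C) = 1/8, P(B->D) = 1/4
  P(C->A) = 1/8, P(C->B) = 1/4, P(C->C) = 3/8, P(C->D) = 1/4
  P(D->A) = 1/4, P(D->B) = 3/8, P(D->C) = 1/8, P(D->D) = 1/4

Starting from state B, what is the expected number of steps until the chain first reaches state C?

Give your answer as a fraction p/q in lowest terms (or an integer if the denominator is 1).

Let h_i = expected steps to first reach C from state i.
Boundary: h_C = 0.
First-step equations for the other states:
  h_A = 1 + 1/4*h_A + 1/4*h_B + 1/8*h_C + 3/8*h_D
  h_B = 1 + 1/2*h_A + 1/8*h_B + 1/8*h_C + 1/4*h_D
  h_D = 1 + 1/4*h_A + 3/8*h_B + 1/8*h_C + 1/4*h_D

Substituting h_C = 0 and rearranging gives the linear system (I - Q) h = 1:
  [3/4, -1/4, -3/8] . (h_A, h_B, h_D) = 1
  [-1/2, 7/8, -1/4] . (h_A, h_B, h_D) = 1
  [-1/4, -3/8, 3/4] . (h_A, h_B, h_D) = 1

Solving yields:
  h_A = 8
  h_B = 8
  h_D = 8

Starting state is B, so the expected hitting time is h_B = 8.

Answer: 8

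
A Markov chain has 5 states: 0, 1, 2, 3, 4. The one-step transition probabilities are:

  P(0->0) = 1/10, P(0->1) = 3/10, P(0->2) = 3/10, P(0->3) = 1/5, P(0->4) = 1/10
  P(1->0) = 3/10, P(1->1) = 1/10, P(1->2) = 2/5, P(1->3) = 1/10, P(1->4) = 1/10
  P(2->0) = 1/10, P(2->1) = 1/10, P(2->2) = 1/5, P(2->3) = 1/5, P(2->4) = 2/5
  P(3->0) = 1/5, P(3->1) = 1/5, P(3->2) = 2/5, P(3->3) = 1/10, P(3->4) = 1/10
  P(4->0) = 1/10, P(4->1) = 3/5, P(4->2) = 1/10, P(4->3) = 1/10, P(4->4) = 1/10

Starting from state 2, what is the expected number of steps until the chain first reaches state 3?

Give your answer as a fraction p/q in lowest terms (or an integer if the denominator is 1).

Answer: 14280/2203

Derivation:
Let h_i = expected steps to first reach 3 from state i.
Boundary: h_3 = 0.
First-step equations for the other states:
  h_0 = 1 + 1/10*h_0 + 3/10*h_1 + 3/10*h_2 + 1/5*h_3 + 1/10*h_4
  h_1 = 1 + 3/10*h_0 + 1/10*h_1 + 2/5*h_2 + 1/10*h_3 + 1/10*h_4
  h_2 = 1 + 1/10*h_0 + 1/10*h_1 + 1/5*h_2 + 1/5*h_3 + 2/5*h_4
  h_4 = 1 + 1/10*h_0 + 3/5*h_1 + 1/10*h_2 + 1/10*h_3 + 1/10*h_4

Substituting h_3 = 0 and rearranging gives the linear system (I - Q) h = 1:
  [9/10, -3/10, -3/10, -1/10] . (h_0, h_1, h_2, h_4) = 1
  [-3/10, 9/10, -2/5, -1/10] . (h_0, h_1, h_2, h_4) = 1
  [-1/10, -1/10, 4/5, -2/5] . (h_0, h_1, h_2, h_4) = 1
  [-1/10, -3/5, -1/10, 9/10] . (h_0, h_1, h_2, h_4) = 1

Solving yields:
  h_0 = 14030/2203
  h_1 = 15220/2203
  h_2 = 14280/2203
  h_4 = 15740/2203

Starting state is 2, so the expected hitting time is h_2 = 14280/2203.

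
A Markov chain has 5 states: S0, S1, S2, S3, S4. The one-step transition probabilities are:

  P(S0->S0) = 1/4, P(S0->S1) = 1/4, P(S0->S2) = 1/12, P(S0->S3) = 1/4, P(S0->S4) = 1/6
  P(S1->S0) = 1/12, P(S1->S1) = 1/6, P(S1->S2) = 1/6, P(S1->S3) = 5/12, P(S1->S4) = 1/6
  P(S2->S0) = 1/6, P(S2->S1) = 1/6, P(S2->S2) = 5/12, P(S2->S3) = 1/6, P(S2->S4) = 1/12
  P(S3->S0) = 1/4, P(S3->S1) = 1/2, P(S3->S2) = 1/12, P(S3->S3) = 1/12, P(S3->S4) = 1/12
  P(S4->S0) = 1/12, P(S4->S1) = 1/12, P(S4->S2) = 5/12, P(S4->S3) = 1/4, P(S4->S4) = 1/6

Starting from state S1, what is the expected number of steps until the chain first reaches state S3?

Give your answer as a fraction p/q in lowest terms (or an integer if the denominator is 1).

Answer: 6732/2069

Derivation:
Let h_i = expected steps to first reach S3 from state i.
Boundary: h_S3 = 0.
First-step equations for the other states:
  h_S0 = 1 + 1/4*h_S0 + 1/4*h_S1 + 1/12*h_S2 + 1/4*h_S3 + 1/6*h_S4
  h_S1 = 1 + 1/12*h_S0 + 1/6*h_S1 + 1/6*h_S2 + 5/12*h_S3 + 1/6*h_S4
  h_S2 = 1 + 1/6*h_S0 + 1/6*h_S1 + 5/12*h_S2 + 1/6*h_S3 + 1/12*h_S4
  h_S4 = 1 + 1/12*h_S0 + 1/12*h_S1 + 5/12*h_S2 + 1/4*h_S3 + 1/6*h_S4

Substituting h_S3 = 0 and rearranging gives the linear system (I - Q) h = 1:
  [3/4, -1/4, -1/12, -1/6] . (h_S0, h_S1, h_S2, h_S4) = 1
  [-1/12, 5/6, -1/6, -1/6] . (h_S0, h_S1, h_S2, h_S4) = 1
  [-1/6, -1/6, 7/12, -1/12] . (h_S0, h_S1, h_S2, h_S4) = 1
  [-1/12, -1/12, -5/12, 5/6] . (h_S0, h_S1, h_S2, h_S4) = 1

Solving yields:
  h_S0 = 7860/2069
  h_S1 = 6732/2069
  h_S2 = 8916/2069
  h_S4 = 8400/2069

Starting state is S1, so the expected hitting time is h_S1 = 6732/2069.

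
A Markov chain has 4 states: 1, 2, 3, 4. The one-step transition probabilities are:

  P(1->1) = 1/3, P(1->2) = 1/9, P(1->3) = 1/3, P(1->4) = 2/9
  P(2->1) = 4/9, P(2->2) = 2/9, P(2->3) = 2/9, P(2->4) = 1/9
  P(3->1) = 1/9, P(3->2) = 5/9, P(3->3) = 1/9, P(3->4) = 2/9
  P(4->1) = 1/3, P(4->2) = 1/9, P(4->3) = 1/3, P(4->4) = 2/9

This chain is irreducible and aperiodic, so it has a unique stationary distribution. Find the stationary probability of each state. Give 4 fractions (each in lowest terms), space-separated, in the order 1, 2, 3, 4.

The stationary distribution satisfies pi = pi * P, i.e.:
  pi_1 = 1/3*pi_1 + 4/9*pi_2 + 1/9*pi_3 + 1/3*pi_4
  pi_2 = 1/9*pi_1 + 2/9*pi_2 + 5/9*pi_3 + 1/9*pi_4
  pi_3 = 1/3*pi_1 + 2/9*pi_2 + 1/9*pi_3 + 1/3*pi_4
  pi_4 = 2/9*pi_1 + 1/9*pi_2 + 2/9*pi_3 + 2/9*pi_4
with normalization: pi_1 + pi_2 + pi_3 + pi_4 = 1.

Using the first 3 balance equations plus normalization, the linear system A*pi = b is:
  [-2/3, 4/9, 1/9, 1/3] . pi = 0
  [1/9, -7/9, 5/9, 1/9] . pi = 0
  [1/3, 2/9, -8/9, 1/3] . pi = 0
  [1, 1, 1, 1] . pi = 1

Solving yields:
  pi_1 = 11/36
  pi_2 = 1/4
  pi_3 = 1/4
  pi_4 = 7/36

Verification (pi * P):
  11/36*1/3 + 1/4*4/9 + 1/4*1/9 + 7/36*1/3 = 11/36 = pi_1  (ok)
  11/36*1/9 + 1/4*2/9 + 1/4*5/9 + 7/36*1/9 = 1/4 = pi_2  (ok)
  11/36*1/3 + 1/4*2/9 + 1/4*1/9 + 7/36*1/3 = 1/4 = pi_3  (ok)
  11/36*2/9 + 1/4*1/9 + 1/4*2/9 + 7/36*2/9 = 7/36 = pi_4  (ok)

Answer: 11/36 1/4 1/4 7/36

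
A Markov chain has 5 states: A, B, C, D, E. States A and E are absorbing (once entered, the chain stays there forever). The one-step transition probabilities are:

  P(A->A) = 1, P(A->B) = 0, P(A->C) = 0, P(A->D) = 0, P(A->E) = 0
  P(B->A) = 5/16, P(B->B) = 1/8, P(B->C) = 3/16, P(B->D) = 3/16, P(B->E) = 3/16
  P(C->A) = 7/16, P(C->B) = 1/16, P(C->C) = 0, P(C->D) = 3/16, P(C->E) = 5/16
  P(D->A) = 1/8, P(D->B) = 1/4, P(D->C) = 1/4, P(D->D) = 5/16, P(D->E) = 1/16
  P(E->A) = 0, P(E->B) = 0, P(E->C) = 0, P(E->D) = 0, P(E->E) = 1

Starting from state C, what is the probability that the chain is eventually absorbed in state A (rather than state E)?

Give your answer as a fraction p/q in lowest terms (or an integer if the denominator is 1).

Let a_i = P(absorbed in A | start in state i).
Boundary conditions: a_A = 1, a_E = 0.
For each transient state i, a_i = sum_j P(i->j) * a_j:
  a_B = 5/16*a_A + 1/8*a_B + 3/16*a_C + 3/16*a_D + 3/16*a_E
  a_C = 7/16*a_A + 1/16*a_B + 0*a_C + 3/16*a_D + 5/16*a_E
  a_D = 1/8*a_A + 1/4*a_B + 1/4*a_C + 5/16*a_D + 1/16*a_E

Substituting a_A = 1 and a_E = 0, rearrange to (I - Q) a = r where r[i] = P(i -> A):
  [7/8, -3/16, -3/16] . (a_B, a_C, a_D) = 5/16
  [-1/16, 1, -3/16] . (a_B, a_C, a_D) = 7/16
  [-1/4, -1/4, 11/16] . (a_B, a_C, a_D) = 1/8

Solving yields:
  a_B = 1249/2023
  a_C = 1199/2023
  a_D = 74/119

Starting state is C, so the absorption probability is a_C = 1199/2023.

Answer: 1199/2023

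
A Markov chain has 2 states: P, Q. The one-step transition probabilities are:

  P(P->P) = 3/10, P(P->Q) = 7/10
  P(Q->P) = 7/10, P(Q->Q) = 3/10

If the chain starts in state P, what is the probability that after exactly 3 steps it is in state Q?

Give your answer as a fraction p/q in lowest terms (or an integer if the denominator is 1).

Computing P^3 by repeated multiplication:
P^1 =
  P: [3/10, 7/10]
  Q: [7/10, 3/10]
P^2 =
  P: [29/50, 21/50]
  Q: [21/50, 29/50]
P^3 =
  P: [117/250, 133/250]
  Q: [133/250, 117/250]

(P^3)[P -> Q] = 133/250

Answer: 133/250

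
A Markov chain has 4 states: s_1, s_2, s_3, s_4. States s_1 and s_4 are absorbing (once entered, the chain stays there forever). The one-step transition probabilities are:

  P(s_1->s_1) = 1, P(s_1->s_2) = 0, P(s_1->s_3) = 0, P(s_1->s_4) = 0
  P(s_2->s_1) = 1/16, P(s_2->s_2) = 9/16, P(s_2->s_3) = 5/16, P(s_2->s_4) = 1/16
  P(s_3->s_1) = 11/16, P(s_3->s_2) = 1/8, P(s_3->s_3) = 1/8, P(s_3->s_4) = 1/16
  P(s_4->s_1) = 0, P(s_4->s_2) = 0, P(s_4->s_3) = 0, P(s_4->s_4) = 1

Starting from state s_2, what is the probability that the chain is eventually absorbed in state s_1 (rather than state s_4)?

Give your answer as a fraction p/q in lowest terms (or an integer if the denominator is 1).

Let a_i = P(absorbed in s_1 | start in state i).
Boundary conditions: a_s_1 = 1, a_s_4 = 0.
For each transient state i, a_i = sum_j P(i->j) * a_j:
  a_s_2 = 1/16*a_s_1 + 9/16*a_s_2 + 5/16*a_s_3 + 1/16*a_s_4
  a_s_3 = 11/16*a_s_1 + 1/8*a_s_2 + 1/8*a_s_3 + 1/16*a_s_4

Substituting a_s_1 = 1 and a_s_4 = 0, rearrange to (I - Q) a = r where r[i] = P(i -> s_1):
  [7/16, -5/16] . (a_s_2, a_s_3) = 1/16
  [-1/8, 7/8] . (a_s_2, a_s_3) = 11/16

Solving yields:
  a_s_2 = 69/88
  a_s_3 = 79/88

Starting state is s_2, so the absorption probability is a_s_2 = 69/88.

Answer: 69/88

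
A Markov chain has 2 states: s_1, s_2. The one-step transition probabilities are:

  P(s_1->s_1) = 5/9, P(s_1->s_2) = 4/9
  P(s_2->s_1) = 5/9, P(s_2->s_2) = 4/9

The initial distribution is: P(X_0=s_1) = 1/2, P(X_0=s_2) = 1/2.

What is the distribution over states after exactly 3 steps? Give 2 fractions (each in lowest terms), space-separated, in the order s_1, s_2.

Answer: 5/9 4/9

Derivation:
Propagating the distribution step by step (d_{t+1} = d_t * P):
d_0 = (s_1=1/2, s_2=1/2)
  d_1[s_1] = 1/2*5/9 + 1/2*5/9 = 5/9
  d_1[s_2] = 1/2*4/9 + 1/2*4/9 = 4/9
d_1 = (s_1=5/9, s_2=4/9)
  d_2[s_1] = 5/9*5/9 + 4/9*5/9 = 5/9
  d_2[s_2] = 5/9*4/9 + 4/9*4/9 = 4/9
d_2 = (s_1=5/9, s_2=4/9)
  d_3[s_1] = 5/9*5/9 + 4/9*5/9 = 5/9
  d_3[s_2] = 5/9*4/9 + 4/9*4/9 = 4/9
d_3 = (s_1=5/9, s_2=4/9)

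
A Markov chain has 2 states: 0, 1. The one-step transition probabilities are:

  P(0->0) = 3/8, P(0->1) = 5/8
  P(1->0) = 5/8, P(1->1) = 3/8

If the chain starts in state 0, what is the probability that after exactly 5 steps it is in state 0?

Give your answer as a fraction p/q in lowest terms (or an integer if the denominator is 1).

Answer: 1023/2048

Derivation:
Computing P^5 by repeated multiplication:
P^1 =
  0: [3/8, 5/8]
  1: [5/8, 3/8]
P^2 =
  0: [17/32, 15/32]
  1: [15/32, 17/32]
P^3 =
  0: [63/128, 65/128]
  1: [65/128, 63/128]
P^4 =
  0: [257/512, 255/512]
  1: [255/512, 257/512]
P^5 =
  0: [1023/2048, 1025/2048]
  1: [1025/2048, 1023/2048]

(P^5)[0 -> 0] = 1023/2048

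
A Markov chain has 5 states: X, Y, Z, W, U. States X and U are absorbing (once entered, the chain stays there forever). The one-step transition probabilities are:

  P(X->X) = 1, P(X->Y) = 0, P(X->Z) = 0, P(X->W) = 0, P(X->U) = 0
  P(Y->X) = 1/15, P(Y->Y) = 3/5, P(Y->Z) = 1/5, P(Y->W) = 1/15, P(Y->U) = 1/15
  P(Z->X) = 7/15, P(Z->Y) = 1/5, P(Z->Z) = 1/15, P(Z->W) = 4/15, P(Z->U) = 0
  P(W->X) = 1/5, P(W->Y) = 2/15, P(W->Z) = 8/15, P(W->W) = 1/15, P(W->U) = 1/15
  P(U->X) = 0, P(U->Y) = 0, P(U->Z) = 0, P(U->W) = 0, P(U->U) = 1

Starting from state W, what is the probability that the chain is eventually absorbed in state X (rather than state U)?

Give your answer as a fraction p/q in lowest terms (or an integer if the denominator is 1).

Let a_i = P(absorbed in X | start in state i).
Boundary conditions: a_X = 1, a_U = 0.
For each transient state i, a_i = sum_j P(i->j) * a_j:
  a_Y = 1/15*a_X + 3/5*a_Y + 1/5*a_Z + 1/15*a_W + 1/15*a_U
  a_Z = 7/15*a_X + 1/5*a_Y + 1/15*a_Z + 4/15*a_W + 0*a_U
  a_W = 1/5*a_X + 2/15*a_Y + 8/15*a_Z + 1/15*a_W + 1/15*a_U

Substituting a_X = 1 and a_U = 0, rearrange to (I - Q) a = r where r[i] = P(i -> X):
  [2/5, -1/5, -1/15] . (a_Y, a_Z, a_W) = 1/15
  [-1/5, 14/15, -4/15] . (a_Y, a_Z, a_W) = 7/15
  [-2/15, -8/15, 14/15] . (a_Y, a_Z, a_W) = 1/5

Solving yields:
  a_Y = 296/391
  a_Z = 705/782
  a_W = 655/782

Starting state is W, so the absorption probability is a_W = 655/782.

Answer: 655/782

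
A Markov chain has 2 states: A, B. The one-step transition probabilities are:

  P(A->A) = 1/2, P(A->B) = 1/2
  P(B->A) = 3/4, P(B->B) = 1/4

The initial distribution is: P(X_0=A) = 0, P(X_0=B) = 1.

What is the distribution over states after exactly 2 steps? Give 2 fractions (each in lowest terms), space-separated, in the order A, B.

Propagating the distribution step by step (d_{t+1} = d_t * P):
d_0 = (A=0, B=1)
  d_1[A] = 0*1/2 + 1*3/4 = 3/4
  d_1[B] = 0*1/2 + 1*1/4 = 1/4
d_1 = (A=3/4, B=1/4)
  d_2[A] = 3/4*1/2 + 1/4*3/4 = 9/16
  d_2[B] = 3/4*1/2 + 1/4*1/4 = 7/16
d_2 = (A=9/16, B=7/16)

Answer: 9/16 7/16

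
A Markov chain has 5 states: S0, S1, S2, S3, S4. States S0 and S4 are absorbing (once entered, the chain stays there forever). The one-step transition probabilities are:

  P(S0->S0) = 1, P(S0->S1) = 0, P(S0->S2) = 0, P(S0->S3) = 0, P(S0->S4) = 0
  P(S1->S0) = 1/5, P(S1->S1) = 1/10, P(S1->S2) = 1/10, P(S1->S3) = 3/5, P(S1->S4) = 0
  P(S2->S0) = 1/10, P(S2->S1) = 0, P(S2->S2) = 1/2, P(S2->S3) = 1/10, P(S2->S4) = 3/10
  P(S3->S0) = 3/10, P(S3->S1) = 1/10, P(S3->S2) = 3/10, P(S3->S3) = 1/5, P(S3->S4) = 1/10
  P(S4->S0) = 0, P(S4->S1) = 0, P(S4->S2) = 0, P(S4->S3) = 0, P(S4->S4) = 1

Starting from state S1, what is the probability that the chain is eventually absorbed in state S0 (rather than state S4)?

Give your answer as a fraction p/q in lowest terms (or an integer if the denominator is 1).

Let a_i = P(absorbed in S0 | start in state i).
Boundary conditions: a_S0 = 1, a_S4 = 0.
For each transient state i, a_i = sum_j P(i->j) * a_j:
  a_S1 = 1/5*a_S0 + 1/10*a_S1 + 1/10*a_S2 + 3/5*a_S3 + 0*a_S4
  a_S2 = 1/10*a_S0 + 0*a_S1 + 1/2*a_S2 + 1/10*a_S3 + 3/10*a_S4
  a_S3 = 3/10*a_S0 + 1/10*a_S1 + 3/10*a_S2 + 1/5*a_S3 + 1/10*a_S4

Substituting a_S0 = 1 and a_S4 = 0, rearrange to (I - Q) a = r where r[i] = P(i -> S0):
  [9/10, -1/10, -3/5] . (a_S1, a_S2, a_S3) = 1/5
  [0, 1/2, -1/10] . (a_S1, a_S2, a_S3) = 1/10
  [-1/10, -3/10, 4/5] . (a_S1, a_S2, a_S3) = 3/10

Solving yields:
  a_S1 = 193/302
  a_S2 = 95/302
  a_S3 = 173/302

Starting state is S1, so the absorption probability is a_S1 = 193/302.

Answer: 193/302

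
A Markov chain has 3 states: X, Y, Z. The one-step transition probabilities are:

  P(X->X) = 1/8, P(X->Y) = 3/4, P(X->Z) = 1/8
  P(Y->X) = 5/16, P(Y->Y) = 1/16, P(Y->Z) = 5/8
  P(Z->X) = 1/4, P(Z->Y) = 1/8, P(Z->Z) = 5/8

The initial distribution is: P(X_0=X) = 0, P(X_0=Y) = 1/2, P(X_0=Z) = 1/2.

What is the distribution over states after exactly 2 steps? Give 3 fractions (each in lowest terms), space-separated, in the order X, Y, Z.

Answer: 113/512 151/512 31/64

Derivation:
Propagating the distribution step by step (d_{t+1} = d_t * P):
d_0 = (X=0, Y=1/2, Z=1/2)
  d_1[X] = 0*1/8 + 1/2*5/16 + 1/2*1/4 = 9/32
  d_1[Y] = 0*3/4 + 1/2*1/16 + 1/2*1/8 = 3/32
  d_1[Z] = 0*1/8 + 1/2*5/8 + 1/2*5/8 = 5/8
d_1 = (X=9/32, Y=3/32, Z=5/8)
  d_2[X] = 9/32*1/8 + 3/32*5/16 + 5/8*1/4 = 113/512
  d_2[Y] = 9/32*3/4 + 3/32*1/16 + 5/8*1/8 = 151/512
  d_2[Z] = 9/32*1/8 + 3/32*5/8 + 5/8*5/8 = 31/64
d_2 = (X=113/512, Y=151/512, Z=31/64)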